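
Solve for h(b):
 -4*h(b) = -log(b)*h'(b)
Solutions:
 h(b) = C1*exp(4*li(b))


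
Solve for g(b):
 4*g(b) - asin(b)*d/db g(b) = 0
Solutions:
 g(b) = C1*exp(4*Integral(1/asin(b), b))


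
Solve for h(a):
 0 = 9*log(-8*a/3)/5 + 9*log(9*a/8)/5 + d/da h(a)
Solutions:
 h(a) = C1 - 18*a*log(a)/5 + 9*a*(-log(3) + 2 - I*pi)/5


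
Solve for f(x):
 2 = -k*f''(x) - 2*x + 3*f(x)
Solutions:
 f(x) = C1*exp(-sqrt(3)*x*sqrt(1/k)) + C2*exp(sqrt(3)*x*sqrt(1/k)) + 2*x/3 + 2/3


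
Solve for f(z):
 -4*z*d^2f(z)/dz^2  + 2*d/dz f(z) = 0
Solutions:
 f(z) = C1 + C2*z^(3/2)


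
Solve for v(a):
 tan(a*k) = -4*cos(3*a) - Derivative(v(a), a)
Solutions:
 v(a) = C1 - Piecewise((-log(cos(a*k))/k, Ne(k, 0)), (0, True)) - 4*sin(3*a)/3


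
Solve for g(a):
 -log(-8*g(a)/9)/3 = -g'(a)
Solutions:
 -3*Integral(1/(log(-_y) - 2*log(3) + 3*log(2)), (_y, g(a))) = C1 - a


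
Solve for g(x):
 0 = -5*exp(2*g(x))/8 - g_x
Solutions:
 g(x) = log(-sqrt(1/(C1 + 5*x))) + log(2)
 g(x) = log(1/(C1 + 5*x))/2 + log(2)


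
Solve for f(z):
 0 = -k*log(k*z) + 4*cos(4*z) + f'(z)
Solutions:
 f(z) = C1 + k*z*(log(k*z) - 1) - sin(4*z)


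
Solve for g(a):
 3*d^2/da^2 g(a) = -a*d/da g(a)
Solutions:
 g(a) = C1 + C2*erf(sqrt(6)*a/6)


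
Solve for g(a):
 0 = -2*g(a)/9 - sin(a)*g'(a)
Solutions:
 g(a) = C1*(cos(a) + 1)^(1/9)/(cos(a) - 1)^(1/9)


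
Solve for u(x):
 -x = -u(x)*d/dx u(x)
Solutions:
 u(x) = -sqrt(C1 + x^2)
 u(x) = sqrt(C1 + x^2)


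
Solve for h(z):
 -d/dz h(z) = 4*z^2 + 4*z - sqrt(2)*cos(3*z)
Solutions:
 h(z) = C1 - 4*z^3/3 - 2*z^2 + sqrt(2)*sin(3*z)/3


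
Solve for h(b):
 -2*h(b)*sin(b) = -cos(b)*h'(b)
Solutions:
 h(b) = C1/cos(b)^2


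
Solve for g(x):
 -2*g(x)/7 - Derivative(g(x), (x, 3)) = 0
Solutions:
 g(x) = C3*exp(-2^(1/3)*7^(2/3)*x/7) + (C1*sin(2^(1/3)*sqrt(3)*7^(2/3)*x/14) + C2*cos(2^(1/3)*sqrt(3)*7^(2/3)*x/14))*exp(2^(1/3)*7^(2/3)*x/14)


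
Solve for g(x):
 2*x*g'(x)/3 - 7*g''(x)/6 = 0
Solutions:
 g(x) = C1 + C2*erfi(sqrt(14)*x/7)


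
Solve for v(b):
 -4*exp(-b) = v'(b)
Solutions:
 v(b) = C1 + 4*exp(-b)


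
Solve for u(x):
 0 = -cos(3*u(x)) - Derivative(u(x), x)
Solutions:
 u(x) = -asin((C1 + exp(6*x))/(C1 - exp(6*x)))/3 + pi/3
 u(x) = asin((C1 + exp(6*x))/(C1 - exp(6*x)))/3


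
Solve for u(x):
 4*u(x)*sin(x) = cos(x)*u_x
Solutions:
 u(x) = C1/cos(x)^4


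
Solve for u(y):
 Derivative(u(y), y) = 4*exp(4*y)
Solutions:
 u(y) = C1 + exp(4*y)


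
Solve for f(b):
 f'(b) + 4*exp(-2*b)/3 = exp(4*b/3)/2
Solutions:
 f(b) = C1 + 3*exp(4*b/3)/8 + 2*exp(-2*b)/3


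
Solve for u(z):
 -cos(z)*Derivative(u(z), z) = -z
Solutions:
 u(z) = C1 + Integral(z/cos(z), z)


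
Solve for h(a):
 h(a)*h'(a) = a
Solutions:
 h(a) = -sqrt(C1 + a^2)
 h(a) = sqrt(C1 + a^2)


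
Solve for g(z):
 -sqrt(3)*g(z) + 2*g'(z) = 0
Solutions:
 g(z) = C1*exp(sqrt(3)*z/2)


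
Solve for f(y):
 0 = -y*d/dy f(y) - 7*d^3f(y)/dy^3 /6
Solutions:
 f(y) = C1 + Integral(C2*airyai(-6^(1/3)*7^(2/3)*y/7) + C3*airybi(-6^(1/3)*7^(2/3)*y/7), y)


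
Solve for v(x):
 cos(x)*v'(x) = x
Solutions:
 v(x) = C1 + Integral(x/cos(x), x)


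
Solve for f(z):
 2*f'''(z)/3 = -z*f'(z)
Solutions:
 f(z) = C1 + Integral(C2*airyai(-2^(2/3)*3^(1/3)*z/2) + C3*airybi(-2^(2/3)*3^(1/3)*z/2), z)


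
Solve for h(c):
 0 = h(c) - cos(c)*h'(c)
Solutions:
 h(c) = C1*sqrt(sin(c) + 1)/sqrt(sin(c) - 1)


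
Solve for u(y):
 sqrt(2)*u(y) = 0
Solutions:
 u(y) = 0


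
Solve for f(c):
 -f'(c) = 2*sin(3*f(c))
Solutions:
 f(c) = -acos((-C1 - exp(12*c))/(C1 - exp(12*c)))/3 + 2*pi/3
 f(c) = acos((-C1 - exp(12*c))/(C1 - exp(12*c)))/3


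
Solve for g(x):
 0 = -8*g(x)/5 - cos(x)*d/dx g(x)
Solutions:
 g(x) = C1*(sin(x) - 1)^(4/5)/(sin(x) + 1)^(4/5)


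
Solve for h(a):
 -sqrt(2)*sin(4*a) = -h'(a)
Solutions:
 h(a) = C1 - sqrt(2)*cos(4*a)/4


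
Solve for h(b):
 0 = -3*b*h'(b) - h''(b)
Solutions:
 h(b) = C1 + C2*erf(sqrt(6)*b/2)


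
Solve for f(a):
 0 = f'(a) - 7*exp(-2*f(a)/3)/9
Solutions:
 f(a) = 3*log(-sqrt(C1 + 7*a)) - 6*log(3) + 3*log(6)/2
 f(a) = 3*log(C1 + 7*a)/2 - 6*log(3) + 3*log(6)/2


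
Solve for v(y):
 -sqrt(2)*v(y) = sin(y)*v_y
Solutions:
 v(y) = C1*(cos(y) + 1)^(sqrt(2)/2)/(cos(y) - 1)^(sqrt(2)/2)


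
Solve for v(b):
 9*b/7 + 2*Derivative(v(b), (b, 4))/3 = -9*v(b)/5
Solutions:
 v(b) = -5*b/7 + (C1*sin(15^(3/4)*2^(1/4)*b/10) + C2*cos(15^(3/4)*2^(1/4)*b/10))*exp(-15^(3/4)*2^(1/4)*b/10) + (C3*sin(15^(3/4)*2^(1/4)*b/10) + C4*cos(15^(3/4)*2^(1/4)*b/10))*exp(15^(3/4)*2^(1/4)*b/10)


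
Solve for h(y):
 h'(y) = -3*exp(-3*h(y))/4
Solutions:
 h(y) = log(C1 - 9*y/4)/3
 h(y) = log((-1 - sqrt(3)*I)*(C1 - 9*y/4)^(1/3)/2)
 h(y) = log((-1 + sqrt(3)*I)*(C1 - 9*y/4)^(1/3)/2)


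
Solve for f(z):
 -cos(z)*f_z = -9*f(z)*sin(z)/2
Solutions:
 f(z) = C1/cos(z)^(9/2)


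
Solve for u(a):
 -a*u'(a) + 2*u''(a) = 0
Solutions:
 u(a) = C1 + C2*erfi(a/2)


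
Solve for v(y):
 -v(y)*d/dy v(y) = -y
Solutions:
 v(y) = -sqrt(C1 + y^2)
 v(y) = sqrt(C1 + y^2)


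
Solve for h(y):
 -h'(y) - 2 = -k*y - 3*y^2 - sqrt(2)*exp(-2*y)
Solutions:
 h(y) = C1 + k*y^2/2 + y^3 - 2*y - sqrt(2)*exp(-2*y)/2


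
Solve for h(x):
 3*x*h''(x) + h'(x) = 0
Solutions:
 h(x) = C1 + C2*x^(2/3)


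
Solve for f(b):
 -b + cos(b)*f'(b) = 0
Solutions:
 f(b) = C1 + Integral(b/cos(b), b)


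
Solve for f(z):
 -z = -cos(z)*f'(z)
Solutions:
 f(z) = C1 + Integral(z/cos(z), z)


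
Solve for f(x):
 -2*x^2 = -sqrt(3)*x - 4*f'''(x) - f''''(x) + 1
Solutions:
 f(x) = C1 + C2*x + C3*x^2 + C4*exp(-4*x) + x^5/120 + x^4*(-sqrt(3) - 1)/96 + x^3*(sqrt(3) + 5)/96


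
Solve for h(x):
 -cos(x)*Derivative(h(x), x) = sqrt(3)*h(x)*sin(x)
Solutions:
 h(x) = C1*cos(x)^(sqrt(3))


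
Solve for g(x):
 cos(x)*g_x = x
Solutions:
 g(x) = C1 + Integral(x/cos(x), x)


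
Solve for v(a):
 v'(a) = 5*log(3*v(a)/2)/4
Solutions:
 4*Integral(1/(-log(_y) - log(3) + log(2)), (_y, v(a)))/5 = C1 - a


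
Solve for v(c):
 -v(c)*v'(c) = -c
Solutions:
 v(c) = -sqrt(C1 + c^2)
 v(c) = sqrt(C1 + c^2)


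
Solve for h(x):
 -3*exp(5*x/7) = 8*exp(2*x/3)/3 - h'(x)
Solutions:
 h(x) = C1 + 21*exp(5*x/7)/5 + 4*exp(2*x/3)


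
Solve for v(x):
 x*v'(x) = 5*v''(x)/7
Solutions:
 v(x) = C1 + C2*erfi(sqrt(70)*x/10)


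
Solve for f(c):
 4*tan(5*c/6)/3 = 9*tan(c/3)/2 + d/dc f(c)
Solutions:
 f(c) = C1 + 27*log(cos(c/3))/2 - 8*log(cos(5*c/6))/5


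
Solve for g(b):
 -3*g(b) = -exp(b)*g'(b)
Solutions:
 g(b) = C1*exp(-3*exp(-b))


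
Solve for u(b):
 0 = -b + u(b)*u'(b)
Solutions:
 u(b) = -sqrt(C1 + b^2)
 u(b) = sqrt(C1 + b^2)


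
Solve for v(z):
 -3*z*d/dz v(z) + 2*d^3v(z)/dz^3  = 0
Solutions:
 v(z) = C1 + Integral(C2*airyai(2^(2/3)*3^(1/3)*z/2) + C3*airybi(2^(2/3)*3^(1/3)*z/2), z)


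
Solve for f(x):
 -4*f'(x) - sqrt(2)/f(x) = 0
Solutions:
 f(x) = -sqrt(C1 - 2*sqrt(2)*x)/2
 f(x) = sqrt(C1 - 2*sqrt(2)*x)/2


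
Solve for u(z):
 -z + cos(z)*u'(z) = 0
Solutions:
 u(z) = C1 + Integral(z/cos(z), z)


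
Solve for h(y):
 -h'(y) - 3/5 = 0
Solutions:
 h(y) = C1 - 3*y/5


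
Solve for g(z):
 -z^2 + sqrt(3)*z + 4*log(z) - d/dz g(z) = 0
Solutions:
 g(z) = C1 - z^3/3 + sqrt(3)*z^2/2 + 4*z*log(z) - 4*z


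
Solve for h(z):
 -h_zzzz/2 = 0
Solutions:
 h(z) = C1 + C2*z + C3*z^2 + C4*z^3


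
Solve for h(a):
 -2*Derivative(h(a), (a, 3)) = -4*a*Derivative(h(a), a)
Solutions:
 h(a) = C1 + Integral(C2*airyai(2^(1/3)*a) + C3*airybi(2^(1/3)*a), a)


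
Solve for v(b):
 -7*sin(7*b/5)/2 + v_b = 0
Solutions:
 v(b) = C1 - 5*cos(7*b/5)/2


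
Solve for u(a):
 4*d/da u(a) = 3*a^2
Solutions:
 u(a) = C1 + a^3/4


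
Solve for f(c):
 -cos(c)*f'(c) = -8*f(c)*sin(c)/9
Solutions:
 f(c) = C1/cos(c)^(8/9)


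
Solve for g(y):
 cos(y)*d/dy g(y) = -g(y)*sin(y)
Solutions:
 g(y) = C1*cos(y)


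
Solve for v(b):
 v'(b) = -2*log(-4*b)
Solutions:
 v(b) = C1 - 2*b*log(-b) + 2*b*(1 - 2*log(2))


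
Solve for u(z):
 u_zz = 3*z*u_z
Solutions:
 u(z) = C1 + C2*erfi(sqrt(6)*z/2)


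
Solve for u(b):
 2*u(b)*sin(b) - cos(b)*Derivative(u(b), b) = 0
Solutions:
 u(b) = C1/cos(b)^2


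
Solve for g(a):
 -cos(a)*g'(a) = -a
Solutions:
 g(a) = C1 + Integral(a/cos(a), a)


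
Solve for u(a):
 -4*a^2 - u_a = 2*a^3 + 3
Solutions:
 u(a) = C1 - a^4/2 - 4*a^3/3 - 3*a


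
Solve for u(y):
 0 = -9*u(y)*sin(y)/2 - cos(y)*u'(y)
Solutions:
 u(y) = C1*cos(y)^(9/2)


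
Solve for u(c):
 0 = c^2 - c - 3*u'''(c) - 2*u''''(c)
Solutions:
 u(c) = C1 + C2*c + C3*c^2 + C4*exp(-3*c/2) + c^5/180 - 7*c^4/216 + 7*c^3/81


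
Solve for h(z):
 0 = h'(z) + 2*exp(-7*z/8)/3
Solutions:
 h(z) = C1 + 16*exp(-7*z/8)/21


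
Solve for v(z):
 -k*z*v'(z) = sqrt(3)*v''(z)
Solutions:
 v(z) = Piecewise((-sqrt(2)*3^(1/4)*sqrt(pi)*C1*erf(sqrt(2)*3^(3/4)*sqrt(k)*z/6)/(2*sqrt(k)) - C2, (k > 0) | (k < 0)), (-C1*z - C2, True))


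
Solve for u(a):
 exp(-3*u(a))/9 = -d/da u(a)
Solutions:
 u(a) = log(C1 - a/3)/3
 u(a) = log((-1 - sqrt(3)*I)*(C1 - a/3)^(1/3)/2)
 u(a) = log((-1 + sqrt(3)*I)*(C1 - a/3)^(1/3)/2)


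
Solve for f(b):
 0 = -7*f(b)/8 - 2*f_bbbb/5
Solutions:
 f(b) = (C1*sin(sqrt(2)*35^(1/4)*b/4) + C2*cos(sqrt(2)*35^(1/4)*b/4))*exp(-sqrt(2)*35^(1/4)*b/4) + (C3*sin(sqrt(2)*35^(1/4)*b/4) + C4*cos(sqrt(2)*35^(1/4)*b/4))*exp(sqrt(2)*35^(1/4)*b/4)


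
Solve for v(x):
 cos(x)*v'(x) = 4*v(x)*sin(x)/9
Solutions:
 v(x) = C1/cos(x)^(4/9)


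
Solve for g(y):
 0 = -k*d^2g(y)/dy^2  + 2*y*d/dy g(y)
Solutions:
 g(y) = C1 + C2*erf(y*sqrt(-1/k))/sqrt(-1/k)


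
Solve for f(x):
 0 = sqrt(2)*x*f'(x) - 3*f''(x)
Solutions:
 f(x) = C1 + C2*erfi(2^(3/4)*sqrt(3)*x/6)


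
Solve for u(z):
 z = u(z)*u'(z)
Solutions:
 u(z) = -sqrt(C1 + z^2)
 u(z) = sqrt(C1 + z^2)


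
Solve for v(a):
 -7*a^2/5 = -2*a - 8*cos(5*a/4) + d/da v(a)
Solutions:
 v(a) = C1 - 7*a^3/15 + a^2 + 32*sin(5*a/4)/5


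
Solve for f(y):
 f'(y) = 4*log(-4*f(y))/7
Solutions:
 -7*Integral(1/(log(-_y) + 2*log(2)), (_y, f(y)))/4 = C1 - y


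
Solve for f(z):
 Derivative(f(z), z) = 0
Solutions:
 f(z) = C1


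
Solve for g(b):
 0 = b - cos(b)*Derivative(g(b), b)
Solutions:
 g(b) = C1 + Integral(b/cos(b), b)


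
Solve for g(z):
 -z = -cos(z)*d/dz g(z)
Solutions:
 g(z) = C1 + Integral(z/cos(z), z)


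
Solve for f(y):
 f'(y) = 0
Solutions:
 f(y) = C1


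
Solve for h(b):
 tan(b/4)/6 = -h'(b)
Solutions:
 h(b) = C1 + 2*log(cos(b/4))/3


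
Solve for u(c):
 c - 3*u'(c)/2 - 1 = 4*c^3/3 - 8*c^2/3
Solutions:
 u(c) = C1 - 2*c^4/9 + 16*c^3/27 + c^2/3 - 2*c/3


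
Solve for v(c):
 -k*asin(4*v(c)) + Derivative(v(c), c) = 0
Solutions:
 Integral(1/asin(4*_y), (_y, v(c))) = C1 + c*k


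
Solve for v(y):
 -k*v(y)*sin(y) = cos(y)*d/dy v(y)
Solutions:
 v(y) = C1*exp(k*log(cos(y)))


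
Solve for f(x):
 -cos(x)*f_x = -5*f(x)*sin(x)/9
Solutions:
 f(x) = C1/cos(x)^(5/9)


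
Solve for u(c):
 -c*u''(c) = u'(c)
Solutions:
 u(c) = C1 + C2*log(c)


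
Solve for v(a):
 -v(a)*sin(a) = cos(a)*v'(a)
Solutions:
 v(a) = C1*cos(a)


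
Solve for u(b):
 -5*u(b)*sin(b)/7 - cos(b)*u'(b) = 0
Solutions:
 u(b) = C1*cos(b)^(5/7)


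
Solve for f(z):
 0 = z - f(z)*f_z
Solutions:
 f(z) = -sqrt(C1 + z^2)
 f(z) = sqrt(C1 + z^2)


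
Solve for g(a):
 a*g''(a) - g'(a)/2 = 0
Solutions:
 g(a) = C1 + C2*a^(3/2)


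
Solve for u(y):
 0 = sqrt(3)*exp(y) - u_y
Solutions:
 u(y) = C1 + sqrt(3)*exp(y)


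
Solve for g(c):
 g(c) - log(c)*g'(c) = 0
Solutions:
 g(c) = C1*exp(li(c))


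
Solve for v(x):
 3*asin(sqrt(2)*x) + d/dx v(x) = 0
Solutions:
 v(x) = C1 - 3*x*asin(sqrt(2)*x) - 3*sqrt(2)*sqrt(1 - 2*x^2)/2


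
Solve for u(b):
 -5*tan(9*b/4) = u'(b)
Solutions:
 u(b) = C1 + 20*log(cos(9*b/4))/9


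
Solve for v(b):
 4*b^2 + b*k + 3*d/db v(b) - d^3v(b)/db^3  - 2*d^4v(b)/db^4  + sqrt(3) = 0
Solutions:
 v(b) = C1 + C4*exp(b) - 4*b^3/9 - b^2*k/6 - 8*b/9 - sqrt(3)*b/3 + (C2*sin(sqrt(15)*b/4) + C3*cos(sqrt(15)*b/4))*exp(-3*b/4)


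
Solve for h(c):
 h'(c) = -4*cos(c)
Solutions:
 h(c) = C1 - 4*sin(c)


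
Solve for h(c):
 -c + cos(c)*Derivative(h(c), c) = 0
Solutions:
 h(c) = C1 + Integral(c/cos(c), c)


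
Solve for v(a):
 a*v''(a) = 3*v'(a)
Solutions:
 v(a) = C1 + C2*a^4


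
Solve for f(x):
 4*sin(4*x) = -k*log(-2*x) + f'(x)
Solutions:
 f(x) = C1 + k*x*(log(-x) - 1) + k*x*log(2) - cos(4*x)


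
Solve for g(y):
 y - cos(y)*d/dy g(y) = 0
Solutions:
 g(y) = C1 + Integral(y/cos(y), y)


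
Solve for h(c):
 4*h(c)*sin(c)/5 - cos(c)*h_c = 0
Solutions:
 h(c) = C1/cos(c)^(4/5)


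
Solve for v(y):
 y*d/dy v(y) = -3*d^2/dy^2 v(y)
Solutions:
 v(y) = C1 + C2*erf(sqrt(6)*y/6)


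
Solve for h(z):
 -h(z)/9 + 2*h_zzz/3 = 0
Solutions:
 h(z) = C3*exp(6^(2/3)*z/6) + (C1*sin(2^(2/3)*3^(1/6)*z/4) + C2*cos(2^(2/3)*3^(1/6)*z/4))*exp(-6^(2/3)*z/12)


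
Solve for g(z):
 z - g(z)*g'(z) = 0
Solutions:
 g(z) = -sqrt(C1 + z^2)
 g(z) = sqrt(C1 + z^2)


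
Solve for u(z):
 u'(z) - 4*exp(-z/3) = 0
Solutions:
 u(z) = C1 - 12*exp(-z/3)


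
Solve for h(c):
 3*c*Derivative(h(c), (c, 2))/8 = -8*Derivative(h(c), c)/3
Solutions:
 h(c) = C1 + C2/c^(55/9)


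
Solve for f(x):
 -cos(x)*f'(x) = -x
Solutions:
 f(x) = C1 + Integral(x/cos(x), x)


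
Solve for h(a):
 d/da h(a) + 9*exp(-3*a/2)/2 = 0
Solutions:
 h(a) = C1 + 3*exp(-3*a/2)


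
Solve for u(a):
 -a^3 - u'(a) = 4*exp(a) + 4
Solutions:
 u(a) = C1 - a^4/4 - 4*a - 4*exp(a)


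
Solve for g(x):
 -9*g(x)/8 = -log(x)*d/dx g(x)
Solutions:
 g(x) = C1*exp(9*li(x)/8)


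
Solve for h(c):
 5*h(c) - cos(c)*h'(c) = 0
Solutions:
 h(c) = C1*sqrt(sin(c) + 1)*(sin(c)^2 + 2*sin(c) + 1)/(sqrt(sin(c) - 1)*(sin(c)^2 - 2*sin(c) + 1))


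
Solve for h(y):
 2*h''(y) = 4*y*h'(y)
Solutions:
 h(y) = C1 + C2*erfi(y)


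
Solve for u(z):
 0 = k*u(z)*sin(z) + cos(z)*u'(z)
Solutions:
 u(z) = C1*exp(k*log(cos(z)))


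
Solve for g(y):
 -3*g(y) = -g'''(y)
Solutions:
 g(y) = C3*exp(3^(1/3)*y) + (C1*sin(3^(5/6)*y/2) + C2*cos(3^(5/6)*y/2))*exp(-3^(1/3)*y/2)


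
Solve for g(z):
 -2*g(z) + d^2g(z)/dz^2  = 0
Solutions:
 g(z) = C1*exp(-sqrt(2)*z) + C2*exp(sqrt(2)*z)


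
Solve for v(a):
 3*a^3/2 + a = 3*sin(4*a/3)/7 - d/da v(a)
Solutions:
 v(a) = C1 - 3*a^4/8 - a^2/2 - 9*cos(4*a/3)/28


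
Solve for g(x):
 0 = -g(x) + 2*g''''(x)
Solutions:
 g(x) = C1*exp(-2^(3/4)*x/2) + C2*exp(2^(3/4)*x/2) + C3*sin(2^(3/4)*x/2) + C4*cos(2^(3/4)*x/2)


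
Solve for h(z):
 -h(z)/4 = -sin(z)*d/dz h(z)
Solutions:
 h(z) = C1*(cos(z) - 1)^(1/8)/(cos(z) + 1)^(1/8)


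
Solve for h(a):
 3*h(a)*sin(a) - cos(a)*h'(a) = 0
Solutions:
 h(a) = C1/cos(a)^3


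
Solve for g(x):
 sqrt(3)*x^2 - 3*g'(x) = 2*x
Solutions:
 g(x) = C1 + sqrt(3)*x^3/9 - x^2/3


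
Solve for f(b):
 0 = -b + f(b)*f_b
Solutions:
 f(b) = -sqrt(C1 + b^2)
 f(b) = sqrt(C1 + b^2)


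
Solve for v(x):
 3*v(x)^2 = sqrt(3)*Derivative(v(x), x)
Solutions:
 v(x) = -1/(C1 + sqrt(3)*x)


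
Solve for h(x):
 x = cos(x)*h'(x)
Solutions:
 h(x) = C1 + Integral(x/cos(x), x)


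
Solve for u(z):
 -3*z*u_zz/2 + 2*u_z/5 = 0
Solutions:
 u(z) = C1 + C2*z^(19/15)


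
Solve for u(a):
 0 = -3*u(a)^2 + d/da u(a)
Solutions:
 u(a) = -1/(C1 + 3*a)


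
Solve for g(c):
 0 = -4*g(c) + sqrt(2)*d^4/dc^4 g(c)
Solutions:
 g(c) = C1*exp(-2^(3/8)*c) + C2*exp(2^(3/8)*c) + C3*sin(2^(3/8)*c) + C4*cos(2^(3/8)*c)


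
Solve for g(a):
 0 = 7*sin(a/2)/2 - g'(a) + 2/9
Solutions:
 g(a) = C1 + 2*a/9 - 7*cos(a/2)


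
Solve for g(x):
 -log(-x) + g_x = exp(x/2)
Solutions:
 g(x) = C1 + x*log(-x) - x + 2*exp(x/2)


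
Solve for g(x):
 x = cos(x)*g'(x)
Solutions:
 g(x) = C1 + Integral(x/cos(x), x)


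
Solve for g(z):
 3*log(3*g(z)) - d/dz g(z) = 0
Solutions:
 -Integral(1/(log(_y) + log(3)), (_y, g(z)))/3 = C1 - z


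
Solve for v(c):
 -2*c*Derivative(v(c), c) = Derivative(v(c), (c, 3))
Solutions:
 v(c) = C1 + Integral(C2*airyai(-2^(1/3)*c) + C3*airybi(-2^(1/3)*c), c)


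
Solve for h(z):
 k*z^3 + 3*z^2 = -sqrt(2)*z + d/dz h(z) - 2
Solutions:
 h(z) = C1 + k*z^4/4 + z^3 + sqrt(2)*z^2/2 + 2*z


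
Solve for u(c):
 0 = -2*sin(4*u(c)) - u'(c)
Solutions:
 u(c) = -acos((-C1 - exp(16*c))/(C1 - exp(16*c)))/4 + pi/2
 u(c) = acos((-C1 - exp(16*c))/(C1 - exp(16*c)))/4


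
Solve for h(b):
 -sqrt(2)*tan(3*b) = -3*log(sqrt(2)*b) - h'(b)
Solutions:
 h(b) = C1 - 3*b*log(b) - 3*b*log(2)/2 + 3*b - sqrt(2)*log(cos(3*b))/3


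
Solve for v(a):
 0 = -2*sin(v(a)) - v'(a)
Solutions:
 v(a) = -acos((-C1 - exp(4*a))/(C1 - exp(4*a))) + 2*pi
 v(a) = acos((-C1 - exp(4*a))/(C1 - exp(4*a)))


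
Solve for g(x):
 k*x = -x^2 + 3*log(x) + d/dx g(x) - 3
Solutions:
 g(x) = C1 + k*x^2/2 + x^3/3 - 3*x*log(x) + 6*x


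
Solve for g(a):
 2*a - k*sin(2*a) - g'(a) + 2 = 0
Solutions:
 g(a) = C1 + a^2 + 2*a + k*cos(2*a)/2


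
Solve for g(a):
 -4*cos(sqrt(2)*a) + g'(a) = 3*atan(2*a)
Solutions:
 g(a) = C1 + 3*a*atan(2*a) - 3*log(4*a^2 + 1)/4 + 2*sqrt(2)*sin(sqrt(2)*a)


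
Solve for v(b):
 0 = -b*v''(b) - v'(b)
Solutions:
 v(b) = C1 + C2*log(b)


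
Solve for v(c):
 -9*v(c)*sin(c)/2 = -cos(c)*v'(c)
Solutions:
 v(c) = C1/cos(c)^(9/2)


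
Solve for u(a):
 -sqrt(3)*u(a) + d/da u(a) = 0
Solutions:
 u(a) = C1*exp(sqrt(3)*a)


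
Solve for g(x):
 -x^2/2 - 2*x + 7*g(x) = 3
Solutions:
 g(x) = x^2/14 + 2*x/7 + 3/7


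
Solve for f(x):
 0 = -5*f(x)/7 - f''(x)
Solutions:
 f(x) = C1*sin(sqrt(35)*x/7) + C2*cos(sqrt(35)*x/7)


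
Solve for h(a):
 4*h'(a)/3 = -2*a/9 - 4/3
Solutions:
 h(a) = C1 - a^2/12 - a


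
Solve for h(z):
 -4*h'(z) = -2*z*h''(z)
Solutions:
 h(z) = C1 + C2*z^3


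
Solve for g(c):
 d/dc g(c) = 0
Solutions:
 g(c) = C1


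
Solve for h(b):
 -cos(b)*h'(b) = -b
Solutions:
 h(b) = C1 + Integral(b/cos(b), b)


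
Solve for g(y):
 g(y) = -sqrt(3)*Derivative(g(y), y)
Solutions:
 g(y) = C1*exp(-sqrt(3)*y/3)


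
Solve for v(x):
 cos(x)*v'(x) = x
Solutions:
 v(x) = C1 + Integral(x/cos(x), x)


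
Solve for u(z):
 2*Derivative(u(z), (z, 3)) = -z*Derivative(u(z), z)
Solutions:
 u(z) = C1 + Integral(C2*airyai(-2^(2/3)*z/2) + C3*airybi(-2^(2/3)*z/2), z)


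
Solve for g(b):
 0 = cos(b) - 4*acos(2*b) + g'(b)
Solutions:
 g(b) = C1 + 4*b*acos(2*b) - 2*sqrt(1 - 4*b^2) - sin(b)


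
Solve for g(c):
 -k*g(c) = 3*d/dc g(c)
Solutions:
 g(c) = C1*exp(-c*k/3)


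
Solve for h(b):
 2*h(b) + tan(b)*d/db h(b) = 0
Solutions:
 h(b) = C1/sin(b)^2


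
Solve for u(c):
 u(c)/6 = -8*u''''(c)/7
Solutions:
 u(c) = (C1*sin(sqrt(2)*3^(3/4)*7^(1/4)*c/12) + C2*cos(sqrt(2)*3^(3/4)*7^(1/4)*c/12))*exp(-sqrt(2)*3^(3/4)*7^(1/4)*c/12) + (C3*sin(sqrt(2)*3^(3/4)*7^(1/4)*c/12) + C4*cos(sqrt(2)*3^(3/4)*7^(1/4)*c/12))*exp(sqrt(2)*3^(3/4)*7^(1/4)*c/12)


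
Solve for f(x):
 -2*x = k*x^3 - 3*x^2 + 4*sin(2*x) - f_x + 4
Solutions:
 f(x) = C1 + k*x^4/4 - x^3 + x^2 + 4*x - 2*cos(2*x)


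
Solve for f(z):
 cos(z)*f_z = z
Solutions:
 f(z) = C1 + Integral(z/cos(z), z)


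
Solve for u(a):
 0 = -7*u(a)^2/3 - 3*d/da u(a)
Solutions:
 u(a) = 9/(C1 + 7*a)


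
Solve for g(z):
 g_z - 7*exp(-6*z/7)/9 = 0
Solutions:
 g(z) = C1 - 49*exp(-6*z/7)/54


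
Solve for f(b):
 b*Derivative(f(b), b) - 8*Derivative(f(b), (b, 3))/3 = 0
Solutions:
 f(b) = C1 + Integral(C2*airyai(3^(1/3)*b/2) + C3*airybi(3^(1/3)*b/2), b)


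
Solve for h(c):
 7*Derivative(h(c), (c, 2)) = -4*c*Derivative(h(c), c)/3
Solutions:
 h(c) = C1 + C2*erf(sqrt(42)*c/21)


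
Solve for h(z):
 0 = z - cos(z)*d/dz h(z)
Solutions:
 h(z) = C1 + Integral(z/cos(z), z)


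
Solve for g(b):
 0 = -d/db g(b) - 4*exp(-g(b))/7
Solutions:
 g(b) = log(C1 - 4*b/7)


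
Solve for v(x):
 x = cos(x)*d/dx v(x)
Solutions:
 v(x) = C1 + Integral(x/cos(x), x)


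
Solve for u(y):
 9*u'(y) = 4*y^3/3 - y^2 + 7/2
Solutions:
 u(y) = C1 + y^4/27 - y^3/27 + 7*y/18


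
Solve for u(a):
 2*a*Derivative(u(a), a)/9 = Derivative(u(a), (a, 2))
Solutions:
 u(a) = C1 + C2*erfi(a/3)


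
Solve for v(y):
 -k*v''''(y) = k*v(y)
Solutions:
 v(y) = (C1*sin(sqrt(2)*y/2) + C2*cos(sqrt(2)*y/2))*exp(-sqrt(2)*y/2) + (C3*sin(sqrt(2)*y/2) + C4*cos(sqrt(2)*y/2))*exp(sqrt(2)*y/2)


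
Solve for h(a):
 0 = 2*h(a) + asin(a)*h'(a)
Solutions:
 h(a) = C1*exp(-2*Integral(1/asin(a), a))


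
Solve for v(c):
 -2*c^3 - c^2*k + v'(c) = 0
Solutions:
 v(c) = C1 + c^4/2 + c^3*k/3


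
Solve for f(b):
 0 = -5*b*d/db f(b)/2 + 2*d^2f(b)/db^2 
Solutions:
 f(b) = C1 + C2*erfi(sqrt(10)*b/4)


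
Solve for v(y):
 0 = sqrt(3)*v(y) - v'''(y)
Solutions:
 v(y) = C3*exp(3^(1/6)*y) + (C1*sin(3^(2/3)*y/2) + C2*cos(3^(2/3)*y/2))*exp(-3^(1/6)*y/2)


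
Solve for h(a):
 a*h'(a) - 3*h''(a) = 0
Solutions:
 h(a) = C1 + C2*erfi(sqrt(6)*a/6)


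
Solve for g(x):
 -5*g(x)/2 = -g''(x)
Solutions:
 g(x) = C1*exp(-sqrt(10)*x/2) + C2*exp(sqrt(10)*x/2)


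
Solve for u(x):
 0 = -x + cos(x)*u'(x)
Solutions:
 u(x) = C1 + Integral(x/cos(x), x)


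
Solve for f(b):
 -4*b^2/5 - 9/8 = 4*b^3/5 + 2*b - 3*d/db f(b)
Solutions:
 f(b) = C1 + b^4/15 + 4*b^3/45 + b^2/3 + 3*b/8


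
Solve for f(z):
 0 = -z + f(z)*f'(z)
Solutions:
 f(z) = -sqrt(C1 + z^2)
 f(z) = sqrt(C1 + z^2)


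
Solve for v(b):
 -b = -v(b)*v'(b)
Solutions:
 v(b) = -sqrt(C1 + b^2)
 v(b) = sqrt(C1 + b^2)


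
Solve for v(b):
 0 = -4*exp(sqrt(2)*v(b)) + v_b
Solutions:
 v(b) = sqrt(2)*(2*log(-1/(C1 + 4*b)) - log(2))/4


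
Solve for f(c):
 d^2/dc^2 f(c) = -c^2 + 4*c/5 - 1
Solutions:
 f(c) = C1 + C2*c - c^4/12 + 2*c^3/15 - c^2/2


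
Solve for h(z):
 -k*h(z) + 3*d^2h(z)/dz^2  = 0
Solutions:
 h(z) = C1*exp(-sqrt(3)*sqrt(k)*z/3) + C2*exp(sqrt(3)*sqrt(k)*z/3)


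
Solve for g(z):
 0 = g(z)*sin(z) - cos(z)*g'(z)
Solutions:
 g(z) = C1/cos(z)


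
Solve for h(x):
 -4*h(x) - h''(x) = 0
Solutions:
 h(x) = C1*sin(2*x) + C2*cos(2*x)


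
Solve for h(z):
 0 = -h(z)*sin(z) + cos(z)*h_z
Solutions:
 h(z) = C1/cos(z)


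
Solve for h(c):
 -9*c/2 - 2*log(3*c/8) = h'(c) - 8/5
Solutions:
 h(c) = C1 - 9*c^2/4 - 2*c*log(c) - 2*c*log(3) + 18*c/5 + 6*c*log(2)


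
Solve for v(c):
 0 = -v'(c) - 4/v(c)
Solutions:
 v(c) = -sqrt(C1 - 8*c)
 v(c) = sqrt(C1 - 8*c)


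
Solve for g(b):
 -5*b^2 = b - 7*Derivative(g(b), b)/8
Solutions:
 g(b) = C1 + 40*b^3/21 + 4*b^2/7


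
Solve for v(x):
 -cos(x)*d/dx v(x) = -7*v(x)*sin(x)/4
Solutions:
 v(x) = C1/cos(x)^(7/4)


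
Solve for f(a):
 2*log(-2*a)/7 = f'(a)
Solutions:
 f(a) = C1 + 2*a*log(-a)/7 + 2*a*(-1 + log(2))/7


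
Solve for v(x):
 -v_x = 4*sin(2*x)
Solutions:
 v(x) = C1 + 2*cos(2*x)


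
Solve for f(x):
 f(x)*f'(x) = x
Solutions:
 f(x) = -sqrt(C1 + x^2)
 f(x) = sqrt(C1 + x^2)


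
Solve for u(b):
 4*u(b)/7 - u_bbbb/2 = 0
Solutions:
 u(b) = C1*exp(-14^(3/4)*b/7) + C2*exp(14^(3/4)*b/7) + C3*sin(14^(3/4)*b/7) + C4*cos(14^(3/4)*b/7)


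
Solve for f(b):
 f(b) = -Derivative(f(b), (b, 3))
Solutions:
 f(b) = C3*exp(-b) + (C1*sin(sqrt(3)*b/2) + C2*cos(sqrt(3)*b/2))*exp(b/2)


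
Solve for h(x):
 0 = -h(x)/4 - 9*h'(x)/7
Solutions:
 h(x) = C1*exp(-7*x/36)


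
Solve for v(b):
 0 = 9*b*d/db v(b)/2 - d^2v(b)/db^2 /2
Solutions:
 v(b) = C1 + C2*erfi(3*sqrt(2)*b/2)


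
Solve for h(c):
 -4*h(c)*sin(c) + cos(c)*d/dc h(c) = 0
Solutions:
 h(c) = C1/cos(c)^4


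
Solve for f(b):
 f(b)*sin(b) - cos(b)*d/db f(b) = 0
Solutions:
 f(b) = C1/cos(b)


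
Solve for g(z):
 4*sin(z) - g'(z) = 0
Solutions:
 g(z) = C1 - 4*cos(z)


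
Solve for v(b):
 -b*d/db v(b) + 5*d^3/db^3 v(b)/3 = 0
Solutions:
 v(b) = C1 + Integral(C2*airyai(3^(1/3)*5^(2/3)*b/5) + C3*airybi(3^(1/3)*5^(2/3)*b/5), b)


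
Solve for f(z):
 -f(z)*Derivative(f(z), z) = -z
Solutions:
 f(z) = -sqrt(C1 + z^2)
 f(z) = sqrt(C1 + z^2)


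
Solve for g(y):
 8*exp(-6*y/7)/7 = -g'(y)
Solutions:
 g(y) = C1 + 4*exp(-6*y/7)/3


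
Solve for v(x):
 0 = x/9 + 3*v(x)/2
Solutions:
 v(x) = -2*x/27


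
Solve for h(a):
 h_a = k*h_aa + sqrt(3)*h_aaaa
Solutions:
 h(a) = C1 + C2*exp(a*(-2*6^(1/3)*k/(sqrt(4*sqrt(3)*k^3 + 81) + 9)^(1/3) + 2^(2/3)*3^(1/6)*(sqrt(4*sqrt(3)*k^3 + 81) + 9)^(1/3))/6) + C3*exp(a*(-16*sqrt(3)*k/((-2^(2/3)*3^(1/6) + 6^(2/3)*I)*(sqrt(4*sqrt(3)*k^3 + 81) + 9)^(1/3)) - 2^(2/3)*3^(1/6)*(sqrt(4*sqrt(3)*k^3 + 81) + 9)^(1/3) + 6^(2/3)*I*(sqrt(4*sqrt(3)*k^3 + 81) + 9)^(1/3))/12) + C4*exp(a*(16*sqrt(3)*k/((2^(2/3)*3^(1/6) + 6^(2/3)*I)*(sqrt(4*sqrt(3)*k^3 + 81) + 9)^(1/3)) - 2^(2/3)*3^(1/6)*(sqrt(4*sqrt(3)*k^3 + 81) + 9)^(1/3) - 6^(2/3)*I*(sqrt(4*sqrt(3)*k^3 + 81) + 9)^(1/3))/12)


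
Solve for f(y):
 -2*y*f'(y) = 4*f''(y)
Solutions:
 f(y) = C1 + C2*erf(y/2)


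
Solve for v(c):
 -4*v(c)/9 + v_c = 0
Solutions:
 v(c) = C1*exp(4*c/9)


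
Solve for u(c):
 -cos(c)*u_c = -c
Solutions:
 u(c) = C1 + Integral(c/cos(c), c)


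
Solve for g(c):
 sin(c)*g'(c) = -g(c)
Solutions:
 g(c) = C1*sqrt(cos(c) + 1)/sqrt(cos(c) - 1)


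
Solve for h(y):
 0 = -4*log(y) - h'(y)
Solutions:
 h(y) = C1 - 4*y*log(y) + 4*y


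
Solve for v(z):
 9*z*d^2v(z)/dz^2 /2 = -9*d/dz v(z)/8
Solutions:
 v(z) = C1 + C2*z^(3/4)


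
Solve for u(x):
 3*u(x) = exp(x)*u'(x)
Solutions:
 u(x) = C1*exp(-3*exp(-x))


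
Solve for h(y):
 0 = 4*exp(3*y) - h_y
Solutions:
 h(y) = C1 + 4*exp(3*y)/3


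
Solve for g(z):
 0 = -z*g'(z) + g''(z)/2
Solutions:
 g(z) = C1 + C2*erfi(z)


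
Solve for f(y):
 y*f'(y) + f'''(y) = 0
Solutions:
 f(y) = C1 + Integral(C2*airyai(-y) + C3*airybi(-y), y)


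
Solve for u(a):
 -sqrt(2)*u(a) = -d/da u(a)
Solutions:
 u(a) = C1*exp(sqrt(2)*a)


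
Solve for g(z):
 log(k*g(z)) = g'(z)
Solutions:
 li(k*g(z))/k = C1 + z


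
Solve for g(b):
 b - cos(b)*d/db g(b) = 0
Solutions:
 g(b) = C1 + Integral(b/cos(b), b)


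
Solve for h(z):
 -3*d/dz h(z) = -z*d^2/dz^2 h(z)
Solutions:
 h(z) = C1 + C2*z^4


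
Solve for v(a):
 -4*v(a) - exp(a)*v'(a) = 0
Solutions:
 v(a) = C1*exp(4*exp(-a))


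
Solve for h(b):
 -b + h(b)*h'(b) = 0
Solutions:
 h(b) = -sqrt(C1 + b^2)
 h(b) = sqrt(C1 + b^2)


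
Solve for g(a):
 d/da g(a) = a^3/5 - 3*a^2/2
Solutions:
 g(a) = C1 + a^4/20 - a^3/2


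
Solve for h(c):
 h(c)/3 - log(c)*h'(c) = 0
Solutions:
 h(c) = C1*exp(li(c)/3)


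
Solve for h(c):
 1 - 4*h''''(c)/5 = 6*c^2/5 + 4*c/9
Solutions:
 h(c) = C1 + C2*c + C3*c^2 + C4*c^3 - c^6/240 - c^5/216 + 5*c^4/96


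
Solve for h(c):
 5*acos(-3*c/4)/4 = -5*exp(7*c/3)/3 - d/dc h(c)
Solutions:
 h(c) = C1 - 5*c*acos(-3*c/4)/4 - 5*sqrt(16 - 9*c^2)/12 - 5*exp(7*c/3)/7


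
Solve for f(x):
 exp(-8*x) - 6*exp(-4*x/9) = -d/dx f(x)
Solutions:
 f(x) = C1 + exp(-8*x)/8 - 27*exp(-4*x/9)/2


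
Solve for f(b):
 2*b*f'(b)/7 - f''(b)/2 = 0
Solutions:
 f(b) = C1 + C2*erfi(sqrt(14)*b/7)


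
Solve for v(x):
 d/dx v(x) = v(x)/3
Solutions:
 v(x) = C1*exp(x/3)


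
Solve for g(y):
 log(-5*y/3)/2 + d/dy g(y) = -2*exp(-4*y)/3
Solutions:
 g(y) = C1 - y*log(-y)/2 + y*(-log(5) + 1 + log(3))/2 + exp(-4*y)/6


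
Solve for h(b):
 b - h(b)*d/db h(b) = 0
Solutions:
 h(b) = -sqrt(C1 + b^2)
 h(b) = sqrt(C1 + b^2)


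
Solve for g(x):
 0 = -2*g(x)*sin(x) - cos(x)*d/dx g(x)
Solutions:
 g(x) = C1*cos(x)^2


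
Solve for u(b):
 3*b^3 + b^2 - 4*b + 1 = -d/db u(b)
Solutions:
 u(b) = C1 - 3*b^4/4 - b^3/3 + 2*b^2 - b


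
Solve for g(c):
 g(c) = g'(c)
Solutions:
 g(c) = C1*exp(c)


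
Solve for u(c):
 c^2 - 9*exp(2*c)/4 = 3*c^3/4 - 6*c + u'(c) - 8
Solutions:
 u(c) = C1 - 3*c^4/16 + c^3/3 + 3*c^2 + 8*c - 9*exp(2*c)/8


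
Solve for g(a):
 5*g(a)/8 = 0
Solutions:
 g(a) = 0


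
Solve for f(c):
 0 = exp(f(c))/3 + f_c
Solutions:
 f(c) = log(1/(C1 + c)) + log(3)


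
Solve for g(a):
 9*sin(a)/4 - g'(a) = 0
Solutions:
 g(a) = C1 - 9*cos(a)/4


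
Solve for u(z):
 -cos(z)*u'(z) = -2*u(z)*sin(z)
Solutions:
 u(z) = C1/cos(z)^2


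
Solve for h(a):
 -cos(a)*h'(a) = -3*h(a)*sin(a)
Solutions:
 h(a) = C1/cos(a)^3


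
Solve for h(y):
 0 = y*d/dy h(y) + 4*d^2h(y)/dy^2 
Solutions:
 h(y) = C1 + C2*erf(sqrt(2)*y/4)


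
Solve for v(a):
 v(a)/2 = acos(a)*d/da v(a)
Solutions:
 v(a) = C1*exp(Integral(1/acos(a), a)/2)


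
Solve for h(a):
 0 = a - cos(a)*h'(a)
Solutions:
 h(a) = C1 + Integral(a/cos(a), a)


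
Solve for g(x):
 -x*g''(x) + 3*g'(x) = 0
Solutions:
 g(x) = C1 + C2*x^4


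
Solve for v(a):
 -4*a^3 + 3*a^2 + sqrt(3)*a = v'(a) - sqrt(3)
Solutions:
 v(a) = C1 - a^4 + a^3 + sqrt(3)*a^2/2 + sqrt(3)*a


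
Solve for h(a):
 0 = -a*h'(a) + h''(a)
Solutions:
 h(a) = C1 + C2*erfi(sqrt(2)*a/2)


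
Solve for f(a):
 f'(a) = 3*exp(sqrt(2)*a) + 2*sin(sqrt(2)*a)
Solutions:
 f(a) = C1 + 3*sqrt(2)*exp(sqrt(2)*a)/2 - sqrt(2)*cos(sqrt(2)*a)


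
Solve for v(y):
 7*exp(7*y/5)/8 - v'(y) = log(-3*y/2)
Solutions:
 v(y) = C1 - y*log(-y) + y*(-log(3) + log(2) + 1) + 5*exp(7*y/5)/8


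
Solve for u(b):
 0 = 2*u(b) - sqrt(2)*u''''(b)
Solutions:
 u(b) = C1*exp(-2^(1/8)*b) + C2*exp(2^(1/8)*b) + C3*sin(2^(1/8)*b) + C4*cos(2^(1/8)*b)


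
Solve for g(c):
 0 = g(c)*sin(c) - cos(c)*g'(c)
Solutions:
 g(c) = C1/cos(c)


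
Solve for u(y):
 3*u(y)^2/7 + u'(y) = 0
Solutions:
 u(y) = 7/(C1 + 3*y)


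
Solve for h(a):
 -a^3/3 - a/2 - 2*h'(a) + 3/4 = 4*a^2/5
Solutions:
 h(a) = C1 - a^4/24 - 2*a^3/15 - a^2/8 + 3*a/8


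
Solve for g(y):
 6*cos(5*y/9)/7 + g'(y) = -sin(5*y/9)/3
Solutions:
 g(y) = C1 - 54*sin(5*y/9)/35 + 3*cos(5*y/9)/5


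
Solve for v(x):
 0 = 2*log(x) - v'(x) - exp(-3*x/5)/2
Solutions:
 v(x) = C1 + 2*x*log(x) - 2*x + 5*exp(-3*x/5)/6


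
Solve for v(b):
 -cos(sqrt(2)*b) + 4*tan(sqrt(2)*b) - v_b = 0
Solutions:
 v(b) = C1 - 2*sqrt(2)*log(cos(sqrt(2)*b)) - sqrt(2)*sin(sqrt(2)*b)/2


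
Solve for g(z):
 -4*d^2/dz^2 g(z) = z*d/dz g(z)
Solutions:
 g(z) = C1 + C2*erf(sqrt(2)*z/4)


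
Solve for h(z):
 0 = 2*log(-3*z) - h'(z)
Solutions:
 h(z) = C1 + 2*z*log(-z) + 2*z*(-1 + log(3))


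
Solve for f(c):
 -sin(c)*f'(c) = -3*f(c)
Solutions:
 f(c) = C1*(cos(c) - 1)^(3/2)/(cos(c) + 1)^(3/2)


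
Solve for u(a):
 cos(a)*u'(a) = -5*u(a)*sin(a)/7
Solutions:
 u(a) = C1*cos(a)^(5/7)


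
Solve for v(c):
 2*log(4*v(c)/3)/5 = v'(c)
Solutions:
 -5*Integral(1/(log(_y) - log(3) + 2*log(2)), (_y, v(c)))/2 = C1 - c


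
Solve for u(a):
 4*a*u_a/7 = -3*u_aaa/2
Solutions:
 u(a) = C1 + Integral(C2*airyai(-2*21^(2/3)*a/21) + C3*airybi(-2*21^(2/3)*a/21), a)


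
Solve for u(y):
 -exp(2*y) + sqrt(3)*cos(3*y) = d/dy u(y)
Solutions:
 u(y) = C1 - exp(2*y)/2 + sqrt(3)*sin(3*y)/3


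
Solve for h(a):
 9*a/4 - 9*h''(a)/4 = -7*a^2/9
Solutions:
 h(a) = C1 + C2*a + 7*a^4/243 + a^3/6


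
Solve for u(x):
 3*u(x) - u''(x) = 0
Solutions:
 u(x) = C1*exp(-sqrt(3)*x) + C2*exp(sqrt(3)*x)


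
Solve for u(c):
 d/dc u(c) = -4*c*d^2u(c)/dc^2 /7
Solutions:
 u(c) = C1 + C2/c^(3/4)


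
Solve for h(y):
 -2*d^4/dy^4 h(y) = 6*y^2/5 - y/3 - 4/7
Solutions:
 h(y) = C1 + C2*y + C3*y^2 + C4*y^3 - y^6/600 + y^5/720 + y^4/84


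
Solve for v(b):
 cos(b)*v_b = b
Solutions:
 v(b) = C1 + Integral(b/cos(b), b)


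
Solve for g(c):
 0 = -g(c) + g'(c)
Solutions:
 g(c) = C1*exp(c)


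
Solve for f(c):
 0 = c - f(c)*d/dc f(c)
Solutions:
 f(c) = -sqrt(C1 + c^2)
 f(c) = sqrt(C1 + c^2)


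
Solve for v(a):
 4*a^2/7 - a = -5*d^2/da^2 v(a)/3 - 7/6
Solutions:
 v(a) = C1 + C2*a - a^4/35 + a^3/10 - 7*a^2/20


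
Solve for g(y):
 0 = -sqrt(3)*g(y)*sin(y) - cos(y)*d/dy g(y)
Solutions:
 g(y) = C1*cos(y)^(sqrt(3))


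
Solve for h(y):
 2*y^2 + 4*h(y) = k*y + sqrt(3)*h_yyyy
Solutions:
 h(y) = C1*exp(-sqrt(2)*3^(7/8)*y/3) + C2*exp(sqrt(2)*3^(7/8)*y/3) + C3*sin(sqrt(2)*3^(7/8)*y/3) + C4*cos(sqrt(2)*3^(7/8)*y/3) + k*y/4 - y^2/2


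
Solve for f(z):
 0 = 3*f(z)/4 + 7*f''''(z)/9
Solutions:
 f(z) = (C1*sin(21^(3/4)*z/14) + C2*cos(21^(3/4)*z/14))*exp(-21^(3/4)*z/14) + (C3*sin(21^(3/4)*z/14) + C4*cos(21^(3/4)*z/14))*exp(21^(3/4)*z/14)


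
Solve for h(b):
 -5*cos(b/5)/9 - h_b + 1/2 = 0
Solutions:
 h(b) = C1 + b/2 - 25*sin(b/5)/9


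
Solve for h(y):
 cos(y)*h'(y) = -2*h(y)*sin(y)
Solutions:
 h(y) = C1*cos(y)^2


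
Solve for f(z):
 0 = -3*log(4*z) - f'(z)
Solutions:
 f(z) = C1 - 3*z*log(z) - z*log(64) + 3*z


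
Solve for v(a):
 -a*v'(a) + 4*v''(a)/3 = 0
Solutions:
 v(a) = C1 + C2*erfi(sqrt(6)*a/4)


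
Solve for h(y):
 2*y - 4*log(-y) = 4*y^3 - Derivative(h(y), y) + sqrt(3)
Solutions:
 h(y) = C1 + y^4 - y^2 + 4*y*log(-y) + y*(-4 + sqrt(3))


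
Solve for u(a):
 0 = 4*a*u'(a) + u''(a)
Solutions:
 u(a) = C1 + C2*erf(sqrt(2)*a)


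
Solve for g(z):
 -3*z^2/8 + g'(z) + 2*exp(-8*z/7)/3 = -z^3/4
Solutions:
 g(z) = C1 - z^4/16 + z^3/8 + 7*exp(-8*z/7)/12


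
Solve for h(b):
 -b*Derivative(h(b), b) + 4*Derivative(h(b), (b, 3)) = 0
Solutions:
 h(b) = C1 + Integral(C2*airyai(2^(1/3)*b/2) + C3*airybi(2^(1/3)*b/2), b)


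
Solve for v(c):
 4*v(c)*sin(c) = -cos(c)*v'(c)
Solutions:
 v(c) = C1*cos(c)^4


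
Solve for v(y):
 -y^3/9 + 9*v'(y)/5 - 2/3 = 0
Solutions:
 v(y) = C1 + 5*y^4/324 + 10*y/27


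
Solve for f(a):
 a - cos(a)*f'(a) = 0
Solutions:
 f(a) = C1 + Integral(a/cos(a), a)


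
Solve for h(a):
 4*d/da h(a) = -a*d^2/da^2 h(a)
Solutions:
 h(a) = C1 + C2/a^3


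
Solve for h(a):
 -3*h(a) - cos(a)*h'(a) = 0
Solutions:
 h(a) = C1*(sin(a) - 1)^(3/2)/(sin(a) + 1)^(3/2)


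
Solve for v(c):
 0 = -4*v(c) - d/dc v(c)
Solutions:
 v(c) = C1*exp(-4*c)


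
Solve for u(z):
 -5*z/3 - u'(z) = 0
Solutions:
 u(z) = C1 - 5*z^2/6


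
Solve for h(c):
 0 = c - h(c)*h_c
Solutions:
 h(c) = -sqrt(C1 + c^2)
 h(c) = sqrt(C1 + c^2)


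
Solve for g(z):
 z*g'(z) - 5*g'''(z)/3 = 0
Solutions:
 g(z) = C1 + Integral(C2*airyai(3^(1/3)*5^(2/3)*z/5) + C3*airybi(3^(1/3)*5^(2/3)*z/5), z)


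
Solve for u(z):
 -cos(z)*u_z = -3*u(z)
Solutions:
 u(z) = C1*(sin(z) + 1)^(3/2)/(sin(z) - 1)^(3/2)


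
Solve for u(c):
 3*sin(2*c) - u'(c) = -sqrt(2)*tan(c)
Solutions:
 u(c) = C1 - sqrt(2)*log(cos(c)) - 3*cos(2*c)/2


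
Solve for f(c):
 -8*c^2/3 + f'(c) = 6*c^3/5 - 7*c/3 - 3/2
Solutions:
 f(c) = C1 + 3*c^4/10 + 8*c^3/9 - 7*c^2/6 - 3*c/2


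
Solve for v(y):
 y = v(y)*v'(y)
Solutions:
 v(y) = -sqrt(C1 + y^2)
 v(y) = sqrt(C1 + y^2)


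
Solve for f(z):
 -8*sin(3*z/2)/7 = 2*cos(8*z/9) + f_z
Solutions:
 f(z) = C1 - 9*sin(8*z/9)/4 + 16*cos(3*z/2)/21


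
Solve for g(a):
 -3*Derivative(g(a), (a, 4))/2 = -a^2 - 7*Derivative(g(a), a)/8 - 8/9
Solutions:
 g(a) = C1 + C4*exp(126^(1/3)*a/6) - 8*a^3/21 - 64*a/63 + (C2*sin(14^(1/3)*3^(1/6)*a/4) + C3*cos(14^(1/3)*3^(1/6)*a/4))*exp(-126^(1/3)*a/12)


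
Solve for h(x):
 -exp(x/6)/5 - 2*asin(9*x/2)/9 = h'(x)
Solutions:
 h(x) = C1 - 2*x*asin(9*x/2)/9 - 2*sqrt(4 - 81*x^2)/81 - 6*exp(x/6)/5


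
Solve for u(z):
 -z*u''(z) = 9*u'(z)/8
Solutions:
 u(z) = C1 + C2/z^(1/8)


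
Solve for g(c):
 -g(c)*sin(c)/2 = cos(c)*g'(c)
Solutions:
 g(c) = C1*sqrt(cos(c))


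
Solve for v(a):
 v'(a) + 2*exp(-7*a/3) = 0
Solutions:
 v(a) = C1 + 6*exp(-7*a/3)/7


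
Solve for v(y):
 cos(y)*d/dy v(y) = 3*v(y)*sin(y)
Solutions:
 v(y) = C1/cos(y)^3


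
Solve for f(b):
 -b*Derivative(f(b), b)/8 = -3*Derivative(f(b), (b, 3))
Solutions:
 f(b) = C1 + Integral(C2*airyai(3^(2/3)*b/6) + C3*airybi(3^(2/3)*b/6), b)


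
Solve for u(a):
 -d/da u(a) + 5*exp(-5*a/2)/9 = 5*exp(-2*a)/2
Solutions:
 u(a) = C1 + 5*exp(-2*a)/4 - 2*exp(-5*a/2)/9


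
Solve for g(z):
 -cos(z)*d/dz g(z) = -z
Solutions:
 g(z) = C1 + Integral(z/cos(z), z)


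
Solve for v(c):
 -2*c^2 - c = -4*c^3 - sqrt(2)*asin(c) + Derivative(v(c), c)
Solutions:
 v(c) = C1 + c^4 - 2*c^3/3 - c^2/2 + sqrt(2)*(c*asin(c) + sqrt(1 - c^2))


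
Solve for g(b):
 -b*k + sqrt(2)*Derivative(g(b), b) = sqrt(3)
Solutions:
 g(b) = C1 + sqrt(2)*b^2*k/4 + sqrt(6)*b/2


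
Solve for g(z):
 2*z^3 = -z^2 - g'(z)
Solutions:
 g(z) = C1 - z^4/2 - z^3/3


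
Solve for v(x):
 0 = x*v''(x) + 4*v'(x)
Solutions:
 v(x) = C1 + C2/x^3


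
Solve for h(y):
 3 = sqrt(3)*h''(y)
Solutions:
 h(y) = C1 + C2*y + sqrt(3)*y^2/2


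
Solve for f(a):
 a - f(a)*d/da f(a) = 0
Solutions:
 f(a) = -sqrt(C1 + a^2)
 f(a) = sqrt(C1 + a^2)


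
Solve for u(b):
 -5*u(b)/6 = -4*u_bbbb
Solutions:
 u(b) = C1*exp(-270^(1/4)*b/6) + C2*exp(270^(1/4)*b/6) + C3*sin(270^(1/4)*b/6) + C4*cos(270^(1/4)*b/6)


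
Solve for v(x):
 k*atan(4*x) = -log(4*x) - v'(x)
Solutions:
 v(x) = C1 - k*(x*atan(4*x) - log(16*x^2 + 1)/8) - x*log(x) - 2*x*log(2) + x


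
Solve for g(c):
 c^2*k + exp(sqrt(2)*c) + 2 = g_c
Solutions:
 g(c) = C1 + c^3*k/3 + 2*c + sqrt(2)*exp(sqrt(2)*c)/2


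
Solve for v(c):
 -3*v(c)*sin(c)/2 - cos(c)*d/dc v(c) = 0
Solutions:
 v(c) = C1*cos(c)^(3/2)


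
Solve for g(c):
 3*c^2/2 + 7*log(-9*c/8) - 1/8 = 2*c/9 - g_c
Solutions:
 g(c) = C1 - c^3/2 + c^2/9 - 7*c*log(-c) + c*(-14*log(3) + 57/8 + 21*log(2))


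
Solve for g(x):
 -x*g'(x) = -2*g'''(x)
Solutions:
 g(x) = C1 + Integral(C2*airyai(2^(2/3)*x/2) + C3*airybi(2^(2/3)*x/2), x)


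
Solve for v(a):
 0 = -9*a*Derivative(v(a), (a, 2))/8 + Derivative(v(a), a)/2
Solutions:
 v(a) = C1 + C2*a^(13/9)


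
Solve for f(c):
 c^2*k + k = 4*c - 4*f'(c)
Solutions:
 f(c) = C1 - c^3*k/12 + c^2/2 - c*k/4


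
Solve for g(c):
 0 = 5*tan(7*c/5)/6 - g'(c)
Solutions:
 g(c) = C1 - 25*log(cos(7*c/5))/42


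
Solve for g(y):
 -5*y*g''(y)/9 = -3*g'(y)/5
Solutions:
 g(y) = C1 + C2*y^(52/25)


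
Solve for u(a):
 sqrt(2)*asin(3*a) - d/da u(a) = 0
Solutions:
 u(a) = C1 + sqrt(2)*(a*asin(3*a) + sqrt(1 - 9*a^2)/3)


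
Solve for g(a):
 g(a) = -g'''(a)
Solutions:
 g(a) = C3*exp(-a) + (C1*sin(sqrt(3)*a/2) + C2*cos(sqrt(3)*a/2))*exp(a/2)


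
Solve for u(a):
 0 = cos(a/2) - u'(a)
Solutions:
 u(a) = C1 + 2*sin(a/2)


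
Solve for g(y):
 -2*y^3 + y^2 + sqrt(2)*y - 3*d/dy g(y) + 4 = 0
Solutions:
 g(y) = C1 - y^4/6 + y^3/9 + sqrt(2)*y^2/6 + 4*y/3


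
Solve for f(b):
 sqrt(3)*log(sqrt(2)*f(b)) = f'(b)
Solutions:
 -2*sqrt(3)*Integral(1/(2*log(_y) + log(2)), (_y, f(b)))/3 = C1 - b


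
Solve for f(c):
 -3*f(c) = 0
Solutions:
 f(c) = 0


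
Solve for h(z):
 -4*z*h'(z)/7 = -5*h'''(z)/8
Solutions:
 h(z) = C1 + Integral(C2*airyai(2*70^(2/3)*z/35) + C3*airybi(2*70^(2/3)*z/35), z)


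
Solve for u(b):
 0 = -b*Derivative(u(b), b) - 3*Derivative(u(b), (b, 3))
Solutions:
 u(b) = C1 + Integral(C2*airyai(-3^(2/3)*b/3) + C3*airybi(-3^(2/3)*b/3), b)


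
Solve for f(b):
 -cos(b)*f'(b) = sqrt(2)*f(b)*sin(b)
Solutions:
 f(b) = C1*cos(b)^(sqrt(2))


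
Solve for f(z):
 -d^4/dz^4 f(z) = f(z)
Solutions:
 f(z) = (C1*sin(sqrt(2)*z/2) + C2*cos(sqrt(2)*z/2))*exp(-sqrt(2)*z/2) + (C3*sin(sqrt(2)*z/2) + C4*cos(sqrt(2)*z/2))*exp(sqrt(2)*z/2)
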